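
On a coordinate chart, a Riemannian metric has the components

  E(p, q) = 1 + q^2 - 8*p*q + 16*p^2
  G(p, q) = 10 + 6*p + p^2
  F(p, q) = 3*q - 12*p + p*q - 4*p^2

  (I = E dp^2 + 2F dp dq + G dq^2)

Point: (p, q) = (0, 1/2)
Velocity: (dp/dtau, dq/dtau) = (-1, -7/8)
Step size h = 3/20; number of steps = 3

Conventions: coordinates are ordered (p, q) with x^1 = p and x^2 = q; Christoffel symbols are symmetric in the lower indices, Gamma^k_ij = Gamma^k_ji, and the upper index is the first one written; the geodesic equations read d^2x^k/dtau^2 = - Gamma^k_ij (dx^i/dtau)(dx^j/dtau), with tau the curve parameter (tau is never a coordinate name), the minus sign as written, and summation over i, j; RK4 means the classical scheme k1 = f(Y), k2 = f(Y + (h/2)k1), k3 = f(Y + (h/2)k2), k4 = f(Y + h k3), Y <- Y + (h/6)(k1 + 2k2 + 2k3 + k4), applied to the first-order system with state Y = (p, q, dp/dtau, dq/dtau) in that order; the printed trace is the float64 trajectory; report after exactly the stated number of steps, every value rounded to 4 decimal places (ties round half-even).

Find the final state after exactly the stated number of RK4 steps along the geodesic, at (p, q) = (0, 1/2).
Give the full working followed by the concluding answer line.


f(Y) = (dp/dtau, dq/dtau, -Gamma^p_ij Y'^i Y'^j, -Gamma^q_ij Y'^i Y'^j) with the Gammas evaluated at the stage position; h = 0.150000; intermediate values shown to 6 dp
step 0: p = 0.0000, q = 0.5000, dp/dtau = -1.0000, dq/dtau = -0.8750
step 1:
  k1: at (p, q) = (0.000000, 0.500000), (dp/dtau, dq/dtau) = (-1.000000, -0.875000); Gamma_ppp = -0.195122, Gamma_ppq = 0.048780, Gamma_pqq = 0.000000, Gamma_qpp = -1.170732, Gamma_qpq = 0.292683, Gamma_qqq = 0.000000; k1 = (-1.000000, -0.875000, 0.109756, 0.658537)
  k2: at (p, q) = (-0.075000, 0.434375), (dp/dtau, dq/dtau) = (-0.991768, -0.825610); Gamma_ppp = -0.290988, Gamma_ppq = 0.072747, Gamma_pqq = 0.000000, Gamma_qpp = -1.158997, Gamma_qpq = 0.289749, Gamma_qqq = 0.000000; k2 = (-0.991768, -0.825610, 0.167084, 0.665494)
  k3: at (p, q) = (-0.074383, 0.438079), (dp/dtau, dq/dtau) = (-0.987469, -0.825088); Gamma_ppp = -0.291320, Gamma_ppq = 0.072830, Gamma_pqq = 0.000000, Gamma_qpp = -1.158619, Gamma_qpq = 0.289655, Gamma_qqq = 0.000000; k3 = (-0.987469, -0.825088, 0.165388, 0.657771)
  k4: at (p, q) = (-0.148120, 0.376237), (dp/dtau, dq/dtau) = (-0.975192, -0.776334); Gamma_ppp = -0.384731, Gamma_ppq = 0.096183, Gamma_pqq = 0.000000, Gamma_qpp = -1.132639, Gamma_qpq = 0.283160, Gamma_qqq = 0.000000; k4 = (-0.975192, -0.776334, 0.220244, 0.648392)
  Y <- Y + (h/6)(k1 + 2k2 + 2k3 + k4): p = -0.1483, q = 0.3762, dp/dtau = -0.9751, dq/dtau = -0.7762
step 2:
  k1: at (p, q) = (-0.148342, 0.376182), (dp/dtau, dq/dtau) = (-0.975126, -0.776164); Gamma_ppp = -0.385048, Gamma_ppq = 0.096262, Gamma_pqq = 0.000000, Gamma_qpp = -1.132512, Gamma_qpq = 0.283128, Gamma_qqq = 0.000000; k1 = (-0.975126, -0.776164, 0.220418, 0.648298)
  k2: at (p, q) = (-0.221476, 0.317969), (dp/dtau, dq/dtau) = (-0.958595, -0.727541); Gamma_ppp = -0.473523, Gamma_ppq = 0.118381, Gamma_pqq = 0.000000, Gamma_qpp = -1.092884, Gamma_qpq = 0.273221, Gamma_qqq = 0.000000; k2 = (-0.958595, -0.727541, 0.270001, 0.623158)
  k3: at (p, q) = (-0.220236, 0.321616), (dp/dtau, dq/dtau) = (-0.954876, -0.729427); Gamma_ppp = -0.472833, Gamma_ppq = 0.118208, Gamma_pqq = 0.000000, Gamma_qpp = -1.092971, Gamma_qpq = 0.273243, Gamma_qqq = 0.000000; k3 = (-0.954876, -0.729427, 0.266457, 0.615925)
  k4: at (p, q) = (-0.291573, 0.266768), (dp/dtau, dq/dtau) = (-0.935158, -0.683775); Gamma_ppp = -0.551748, Gamma_ppq = 0.137937, Gamma_pqq = 0.000000, Gamma_qpp = -1.042782, Gamma_qpq = 0.260695, Gamma_qqq = 0.000000; k4 = (-0.935158, -0.683775, 0.306111, 0.578537)
  Y <- Y + (h/6)(k1 + 2k2 + 2k3 + k4): p = -0.2918, q = 0.2668, dp/dtau = -0.9351, dq/dtau = -0.6835
step 3:
  k1: at (p, q) = (-0.291772, 0.266835), (dp/dtau, dq/dtau) = (-0.935140, -0.683539); Gamma_ppp = -0.552006, Gamma_ppq = 0.138002, Gamma_pqq = 0.000000, Gamma_qpp = -1.042565, Gamma_qpq = 0.260641, Gamma_qqq = 0.000000; k1 = (-0.935140, -0.683539, 0.306300, 0.578504)
  k2: at (p, q) = (-0.361908, 0.215570), (dp/dtau, dq/dtau) = (-0.912168, -0.640151); Gamma_ppp = -0.620264, Gamma_ppq = 0.155066, Gamma_pqq = 0.000000, Gamma_qpp = -0.983833, Gamma_qpq = 0.245958, Gamma_qqq = 0.000000; k2 = (-0.912168, -0.640151, 0.334997, 0.531356)
  k3: at (p, q) = (-0.360185, 0.218824), (dp/dtau, dq/dtau) = (-0.910016, -0.643687); Gamma_ppp = -0.619080, Gamma_ppq = 0.154770, Gamma_pqq = 0.000000, Gamma_qpp = -0.984751, Gamma_qpq = 0.246188, Gamma_qqq = 0.000000; k3 = (-0.910016, -0.643687, 0.331360, 0.527084)
  k4: at (p, q) = (-0.428275, 0.170282), (dp/dtau, dq/dtau) = (-0.885436, -0.604476); Gamma_ppp = -0.674993, Gamma_ppq = 0.168748, Gamma_pqq = 0.000000, Gamma_qpp = -0.921692, Gamma_qpq = 0.230423, Gamma_qqq = 0.000000; k4 = (-0.885436, -0.604476, 0.348556, 0.475948)
  Y <- Y + (h/6)(k1 + 2k2 + 2k3 + k4): p = -0.4284, q = 0.1704, dp/dtau = -0.8855, dq/dtau = -0.6043

Answer: p = -0.4284, q = 0.1704, dp/dtau = -0.8855, dq/dtau = -0.6043


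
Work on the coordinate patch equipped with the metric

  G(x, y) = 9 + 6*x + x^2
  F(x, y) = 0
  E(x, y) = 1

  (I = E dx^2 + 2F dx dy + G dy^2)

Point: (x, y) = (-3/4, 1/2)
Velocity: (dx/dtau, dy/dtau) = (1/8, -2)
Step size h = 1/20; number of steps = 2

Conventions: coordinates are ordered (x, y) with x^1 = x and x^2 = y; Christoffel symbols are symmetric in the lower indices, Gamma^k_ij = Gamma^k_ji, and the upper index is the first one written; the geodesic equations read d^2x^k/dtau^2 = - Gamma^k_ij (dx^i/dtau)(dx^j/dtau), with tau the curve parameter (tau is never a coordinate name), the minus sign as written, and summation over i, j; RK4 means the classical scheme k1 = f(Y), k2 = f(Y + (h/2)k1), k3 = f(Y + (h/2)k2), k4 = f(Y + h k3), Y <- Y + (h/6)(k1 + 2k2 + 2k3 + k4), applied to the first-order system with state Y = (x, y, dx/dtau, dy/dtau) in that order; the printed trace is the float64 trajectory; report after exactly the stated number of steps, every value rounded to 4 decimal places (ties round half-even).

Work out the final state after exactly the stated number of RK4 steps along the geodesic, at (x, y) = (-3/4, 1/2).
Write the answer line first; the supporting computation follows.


Answer: x = -0.6932, y = 0.3037, dx/dtau = 1.0004, dy/dtau = -1.9027

f(Y) = (dx/dtau, dy/dtau, -Gamma^x_ij Y'^i Y'^j, -Gamma^y_ij Y'^i Y'^j) with the Gammas evaluated at the stage position; h = 0.050000; intermediate values shown to 6 dp
step 0: x = -0.7500, y = 0.5000, dx/dtau = 0.1250, dy/dtau = -2.0000
step 1:
  k1: at (x, y) = (-0.750000, 0.500000), (dx/dtau, dy/dtau) = (0.125000, -2.000000); Gamma_xxx = 0.000000, Gamma_xxy = 0.000000, Gamma_xyy = -2.250000, Gamma_yxx = 0.000000, Gamma_yxy = 0.444444, Gamma_yyy = 0.000000; k1 = (0.125000, -2.000000, 9.000000, 0.222222)
  k2: at (x, y) = (-0.746875, 0.450000), (dx/dtau, dy/dtau) = (0.350000, -1.994444); Gamma_xxx = 0.000000, Gamma_xxy = 0.000000, Gamma_xyy = -2.253125, Gamma_yxx = 0.000000, Gamma_yxy = 0.443828, Gamma_yyy = 0.000000; k2 = (0.350000, -1.994444, 8.962500, 0.619633)
  k3: at (x, y) = (-0.741250, 0.450139), (dx/dtau, dy/dtau) = (0.349063, -1.984509); Gamma_xxx = 0.000000, Gamma_xxy = 0.000000, Gamma_xyy = -2.258750, Gamma_yxx = 0.000000, Gamma_yxy = 0.442723, Gamma_yyy = 0.000000; k3 = (0.349063, -1.984509, 8.895582, 0.613364)
  k4: at (x, y) = (-0.732547, 0.400775), (dx/dtau, dy/dtau) = (0.569779, -1.969332); Gamma_xxx = 0.000000, Gamma_xxy = 0.000000, Gamma_xyy = -2.267453, Gamma_yxx = 0.000000, Gamma_yxy = 0.441023, Gamma_yyy = 0.000000; k4 = (0.569779, -1.969332, 8.793790, 0.989731)
  Y <- Y + (h/6)(k1 + 2k2 + 2k3 + k4): x = -0.7326, y = 0.4006, dx/dtau = 0.5709, dy/dtau = -1.9694
step 2:
  k1: at (x, y) = (-0.732559, 0.400606), (dx/dtau, dy/dtau) = (0.570916, -1.969350); Gamma_xxx = 0.000000, Gamma_xxy = 0.000000, Gamma_xyy = -2.267441, Gamma_yxx = 0.000000, Gamma_yxy = 0.441026, Gamma_yyy = 0.000000; k1 = (0.570916, -1.969350, 8.793909, 0.991721)
  k2: at (x, y) = (-0.718286, 0.351373), (dx/dtau, dy/dtau) = (0.790764, -1.944557); Gamma_xxx = 0.000000, Gamma_xxy = 0.000000, Gamma_xyy = -2.281714, Gamma_yxx = 0.000000, Gamma_yxy = 0.438267, Gamma_yyy = 0.000000; k2 = (0.790764, -1.944557, 8.627852, 1.347834)
  k3: at (x, y) = (-0.712790, 0.351992), (dx/dtau, dy/dtau) = (0.786613, -1.935655); Gamma_xxx = 0.000000, Gamma_xxy = 0.000000, Gamma_xyy = -2.287210, Gamma_yxx = 0.000000, Gamma_yxy = 0.437214, Gamma_yyy = 0.000000; k3 = (0.786613, -1.935655, 8.569624, 1.331413)
  k4: at (x, y) = (-0.693229, 0.303824), (dx/dtau, dy/dtau) = (0.999397, -1.902780); Gamma_xxx = 0.000000, Gamma_xxy = 0.000000, Gamma_xyy = -2.306771, Gamma_yxx = 0.000000, Gamma_yxy = 0.433506, Gamma_yyy = 0.000000; k4 = (0.999397, -1.902780, 8.351830, 1.648740)
  Y <- Y + (h/6)(k1 + 2k2 + 2k3 + k4): x = -0.6932, y = 0.3037, dx/dtau = 1.0004, dy/dtau = -1.9027


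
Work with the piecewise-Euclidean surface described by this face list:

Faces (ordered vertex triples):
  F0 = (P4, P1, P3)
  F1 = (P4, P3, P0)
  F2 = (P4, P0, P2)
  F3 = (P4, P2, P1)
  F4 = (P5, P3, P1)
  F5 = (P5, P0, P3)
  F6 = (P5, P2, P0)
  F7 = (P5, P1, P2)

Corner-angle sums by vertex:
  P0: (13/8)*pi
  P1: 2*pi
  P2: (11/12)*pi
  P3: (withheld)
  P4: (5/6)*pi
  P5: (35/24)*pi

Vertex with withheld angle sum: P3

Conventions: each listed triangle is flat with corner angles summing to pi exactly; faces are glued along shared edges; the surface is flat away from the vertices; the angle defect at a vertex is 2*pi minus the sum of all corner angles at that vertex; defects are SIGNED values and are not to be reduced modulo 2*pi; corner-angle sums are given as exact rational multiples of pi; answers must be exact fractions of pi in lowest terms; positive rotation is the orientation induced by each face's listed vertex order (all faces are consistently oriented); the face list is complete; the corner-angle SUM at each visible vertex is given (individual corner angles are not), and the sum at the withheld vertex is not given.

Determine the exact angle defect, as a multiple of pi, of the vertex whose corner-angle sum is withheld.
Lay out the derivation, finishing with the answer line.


V = 6, E = 12, F = 8; chi = V - E + F = 2
Gauss-Bonnet: total defect = 2*pi*chi = 4*pi; visible defects sum to (19/6)*pi

Answer: defect(P3) = (5/6)*pi


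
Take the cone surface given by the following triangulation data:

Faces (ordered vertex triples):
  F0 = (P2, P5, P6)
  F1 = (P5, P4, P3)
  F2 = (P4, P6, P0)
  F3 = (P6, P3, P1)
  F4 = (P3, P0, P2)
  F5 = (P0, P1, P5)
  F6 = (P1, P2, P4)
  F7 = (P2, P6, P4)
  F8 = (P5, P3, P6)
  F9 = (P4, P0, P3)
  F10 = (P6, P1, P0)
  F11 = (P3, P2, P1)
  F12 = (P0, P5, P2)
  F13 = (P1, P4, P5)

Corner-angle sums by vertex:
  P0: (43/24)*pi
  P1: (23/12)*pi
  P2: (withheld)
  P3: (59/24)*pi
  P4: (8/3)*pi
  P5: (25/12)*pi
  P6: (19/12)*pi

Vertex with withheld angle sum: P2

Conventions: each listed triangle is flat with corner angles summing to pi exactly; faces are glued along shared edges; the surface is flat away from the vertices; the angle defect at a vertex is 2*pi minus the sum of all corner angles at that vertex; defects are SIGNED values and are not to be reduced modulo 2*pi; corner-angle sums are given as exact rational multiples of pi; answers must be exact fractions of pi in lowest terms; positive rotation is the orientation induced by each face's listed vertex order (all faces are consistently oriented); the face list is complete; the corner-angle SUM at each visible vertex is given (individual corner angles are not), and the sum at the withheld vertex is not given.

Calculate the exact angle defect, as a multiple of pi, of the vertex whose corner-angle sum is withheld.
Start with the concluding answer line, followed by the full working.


Answer: defect(P2) = pi/2

V = 7, E = 21, F = 14; chi = V - E + F = 0
Gauss-Bonnet: total defect = 2*pi*chi = 0; visible defects sum to -pi/2


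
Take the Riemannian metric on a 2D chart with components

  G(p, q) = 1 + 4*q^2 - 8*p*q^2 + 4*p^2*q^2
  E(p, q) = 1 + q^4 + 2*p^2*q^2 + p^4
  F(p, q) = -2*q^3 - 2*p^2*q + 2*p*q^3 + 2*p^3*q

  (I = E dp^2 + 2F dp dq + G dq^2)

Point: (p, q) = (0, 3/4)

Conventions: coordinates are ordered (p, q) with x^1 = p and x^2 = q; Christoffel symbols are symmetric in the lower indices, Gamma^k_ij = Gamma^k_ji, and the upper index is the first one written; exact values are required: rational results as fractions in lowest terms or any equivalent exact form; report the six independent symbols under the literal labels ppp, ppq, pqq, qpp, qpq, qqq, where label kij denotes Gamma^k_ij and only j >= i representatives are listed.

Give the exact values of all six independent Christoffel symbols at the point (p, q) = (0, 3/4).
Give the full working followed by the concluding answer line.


E = 337/256, F = -27/32, G = 13/4 at the point
E_p = 0, E_q = 27/16, F_p = 27/32, F_q = -27/8, G_p = -9/2, G_q = 6
EG - F^2 = 913/256;  g^inv = (256/913) * [[13/4, 27/32], [27/32, 337/256]]
first-kind symbols [ij,l] = (1/2)(d_i g_jl + d_j g_il - d_l g_ij): [pp,p] = E_p/2 = 0, [pp,q] = F_p - E_q/2 = 0, [pq,p] = E_q/2 = 27/32, [pq,q] = G_p/2 = -9/4, [qq,p] = F_q - G_p/2 = -9/8, [qq,q] = G_q/2 = 3
Gamma^p_ij = (G*[ij,p] - F*[ij,q])/(EG - F^2), Gamma^q_ij = (E*[ij,q] - F*[ij,p])/(EG - F^2)

Answer: Gamma_ppp = 0, Gamma_ppq = 216/913, Gamma_pqq = -288/913, Gamma_qpp = 0, Gamma_qpq = -576/913, Gamma_qqq = 768/913


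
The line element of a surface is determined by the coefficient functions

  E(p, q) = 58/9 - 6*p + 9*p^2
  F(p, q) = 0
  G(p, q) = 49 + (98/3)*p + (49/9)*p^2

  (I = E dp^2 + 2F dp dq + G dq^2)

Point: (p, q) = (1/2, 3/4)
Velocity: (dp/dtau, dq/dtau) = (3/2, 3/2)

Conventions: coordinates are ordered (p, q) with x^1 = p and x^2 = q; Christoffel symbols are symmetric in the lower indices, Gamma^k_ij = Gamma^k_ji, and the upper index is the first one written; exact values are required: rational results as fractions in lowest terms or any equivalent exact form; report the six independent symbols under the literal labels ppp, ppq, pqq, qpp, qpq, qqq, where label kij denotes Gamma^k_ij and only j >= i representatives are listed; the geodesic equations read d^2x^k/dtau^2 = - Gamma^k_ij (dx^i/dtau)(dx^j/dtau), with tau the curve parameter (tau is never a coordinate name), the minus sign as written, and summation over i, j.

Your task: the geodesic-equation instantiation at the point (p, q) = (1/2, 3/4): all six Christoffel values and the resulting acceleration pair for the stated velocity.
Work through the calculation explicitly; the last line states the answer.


E = 205/36, F = 0, G = 2401/36 at the point
E_p = 3, E_q = 0, F_p = 0, F_q = 0, G_p = 343/9, G_q = 0
EG - F^2 = 492205/1296;  g^inv = (1296/492205) * [[2401/36, 0], [0, 205/36]]
first-kind symbols [ij,l] = (1/2)(d_i g_jl + d_j g_il - d_l g_ij): [pp,p] = E_p/2 = 3/2, [pp,q] = F_p - E_q/2 = 0, [pq,p] = E_q/2 = 0, [pq,q] = G_p/2 = 343/18, [qq,p] = F_q - G_p/2 = -343/18, [qq,q] = G_q/2 = 0
Gamma^p_ij = (G*[ij,p] - F*[ij,q])/(EG - F^2), Gamma^q_ij = (E*[ij,q] - F*[ij,p])/(EG - F^2)
Gamma_ppp = 54/205, Gamma_ppq = 0, Gamma_pqq = -686/205, Gamma_qpp = 0, Gamma_qpq = 2/7, Gamma_qqq = 0
d^2p/dtau^2 = -(Gamma_ppp*(3/2)^2 + 2*Gamma_ppq*(3/2)*(3/2) + Gamma_pqq*(3/2)^2) = 1422/205
d^2q/dtau^2 = -(Gamma_qpp*(3/2)^2 + 2*Gamma_qpq*(3/2)*(3/2) + Gamma_qqq*(3/2)^2) = -9/7

Answer: Gamma_ppp = 54/205, Gamma_ppq = 0, Gamma_pqq = -686/205, Gamma_qpp = 0, Gamma_qpq = 2/7, Gamma_qqq = 0; accelerations (d^2p/dtau^2, d^2q/dtau^2) = (1422/205, -9/7)


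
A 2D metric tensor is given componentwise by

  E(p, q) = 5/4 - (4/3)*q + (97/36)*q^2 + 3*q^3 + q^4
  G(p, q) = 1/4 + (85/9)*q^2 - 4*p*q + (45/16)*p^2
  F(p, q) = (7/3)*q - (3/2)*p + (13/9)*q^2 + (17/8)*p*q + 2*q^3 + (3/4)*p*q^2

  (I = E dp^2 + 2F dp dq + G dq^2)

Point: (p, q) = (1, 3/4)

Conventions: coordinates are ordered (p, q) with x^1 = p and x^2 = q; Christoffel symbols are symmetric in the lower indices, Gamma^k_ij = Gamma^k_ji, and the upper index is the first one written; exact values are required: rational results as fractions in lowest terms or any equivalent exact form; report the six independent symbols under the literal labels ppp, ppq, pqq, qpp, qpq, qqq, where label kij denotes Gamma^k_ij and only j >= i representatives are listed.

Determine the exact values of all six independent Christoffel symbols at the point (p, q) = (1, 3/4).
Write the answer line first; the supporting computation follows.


Answer: Gamma_ppp = 203059/32103, Gamma_ppq = 249100/32103, Gamma_pqq = 403120/32103, Gamma_qpp = -693313/128412, Gamma_qpq = -173917/32103, Gamma_qqq = -263776/32103

E = 857/256, F = 251/64, G = 43/8 at the point
E_p = 0, E_q = 227/24, F_p = 33/64, F_q = 89/8, G_p = 21/8, G_q = 61/6
EG - F^2 = 10701/4096;  g^inv = (4096/10701) * [[43/8, -251/64], [-251/64, 857/256]]
first-kind symbols [ij,l] = (1/2)(d_i g_jl + d_j g_il - d_l g_ij): [pp,p] = E_p/2 = 0, [pp,q] = F_p - E_q/2 = -809/192, [pq,p] = E_q/2 = 227/48, [pq,q] = G_p/2 = 21/16, [qq,p] = F_q - G_p/2 = 157/16, [qq,q] = G_q/2 = 61/12
Gamma^p_ij = (G*[ij,p] - F*[ij,q])/(EG - F^2), Gamma^q_ij = (E*[ij,q] - F*[ij,p])/(EG - F^2)


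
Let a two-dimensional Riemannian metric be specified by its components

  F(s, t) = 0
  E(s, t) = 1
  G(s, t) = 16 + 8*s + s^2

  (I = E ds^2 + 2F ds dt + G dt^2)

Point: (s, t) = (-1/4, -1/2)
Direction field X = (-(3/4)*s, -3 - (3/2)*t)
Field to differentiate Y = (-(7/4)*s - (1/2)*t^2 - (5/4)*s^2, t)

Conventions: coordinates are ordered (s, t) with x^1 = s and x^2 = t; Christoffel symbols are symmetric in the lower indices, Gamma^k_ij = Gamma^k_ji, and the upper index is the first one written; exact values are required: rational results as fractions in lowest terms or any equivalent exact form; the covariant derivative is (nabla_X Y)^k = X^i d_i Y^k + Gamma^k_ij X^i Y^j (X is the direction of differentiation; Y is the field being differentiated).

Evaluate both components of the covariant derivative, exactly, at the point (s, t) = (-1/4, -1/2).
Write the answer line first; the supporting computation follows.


Answer: (nabla_X Y)^s = -711/128, (nabla_X Y)^t = -773/320

E = 1, F = 0, G = 225/16 at the point
E_s = 0, E_t = 0, F_s = 0, F_t = 0, G_s = 15/2, G_t = 0
EG - F^2 = 225/16;  g^inv = (16/225) * [[225/16, 0], [0, 1]]
first-kind symbols [ij,l] = (1/2)(d_i g_jl + d_j g_il - d_l g_ij): [ss,s] = E_s/2 = 0, [ss,t] = F_s - E_t/2 = 0, [st,s] = E_t/2 = 0, [st,t] = G_s/2 = 15/4, [tt,s] = F_t - G_s/2 = -15/4, [tt,t] = G_t/2 = 0
Gamma^s_ij = (G*[ij,s] - F*[ij,t])/(EG - F^2), Gamma^t_ij = (E*[ij,t] - F*[ij,s])/(EG - F^2)
Gamma_sss = 0, Gamma_sst = 0, Gamma_stt = -15/4, Gamma_tss = 0, Gamma_tst = 4/15, Gamma_ttt = 0
X = (3/16, -9/4), Y = (15/64, -1/2) at the point


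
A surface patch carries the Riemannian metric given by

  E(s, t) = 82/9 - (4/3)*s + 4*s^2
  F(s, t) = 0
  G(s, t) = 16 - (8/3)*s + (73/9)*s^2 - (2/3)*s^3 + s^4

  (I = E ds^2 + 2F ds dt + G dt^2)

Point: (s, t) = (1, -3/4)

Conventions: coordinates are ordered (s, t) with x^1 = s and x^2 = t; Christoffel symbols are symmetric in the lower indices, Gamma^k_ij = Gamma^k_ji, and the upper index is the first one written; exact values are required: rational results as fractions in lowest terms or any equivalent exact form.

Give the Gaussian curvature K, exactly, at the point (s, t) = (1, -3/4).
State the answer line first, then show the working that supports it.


Answer: K = -2187/78652

E = 106/9, F = 0, G = 196/9, EG - F^2 = 20776/81 at the point
E_s = 20/3, E_t = 0, F_s = 0, F_t = 0, G_s = 140/9, G_t = 0
E_tt = 0, F_st = 0, G_ss = 218/9
Evaluate Brioschi's two determinant matrices M1, M2 and divide by (EG - F^2)^2.
M1 = [[-E_tt/2 + F_st - G_ss/2, E_s/2, F_s - E_t/2], [F_t - G_s/2, E, F], [G_t/2, F, G]] = [[-109/9, 10/3, 0], [-70/9, 106/9, 0], [0, 0, 196/9]]; det M1 = -1852984/729
M2 = [[0, E_t/2, G_s/2], [E_t/2, E, F], [G_s/2, F, G]] = [[0, 0, 70/9], [0, 106/9, 0], [70/9, 0, 196/9]]; det M2 = -519400/729
det M1 - det M2 = -5488/3; K = -5488/3 / (20776/81)^2 = -2187/78652


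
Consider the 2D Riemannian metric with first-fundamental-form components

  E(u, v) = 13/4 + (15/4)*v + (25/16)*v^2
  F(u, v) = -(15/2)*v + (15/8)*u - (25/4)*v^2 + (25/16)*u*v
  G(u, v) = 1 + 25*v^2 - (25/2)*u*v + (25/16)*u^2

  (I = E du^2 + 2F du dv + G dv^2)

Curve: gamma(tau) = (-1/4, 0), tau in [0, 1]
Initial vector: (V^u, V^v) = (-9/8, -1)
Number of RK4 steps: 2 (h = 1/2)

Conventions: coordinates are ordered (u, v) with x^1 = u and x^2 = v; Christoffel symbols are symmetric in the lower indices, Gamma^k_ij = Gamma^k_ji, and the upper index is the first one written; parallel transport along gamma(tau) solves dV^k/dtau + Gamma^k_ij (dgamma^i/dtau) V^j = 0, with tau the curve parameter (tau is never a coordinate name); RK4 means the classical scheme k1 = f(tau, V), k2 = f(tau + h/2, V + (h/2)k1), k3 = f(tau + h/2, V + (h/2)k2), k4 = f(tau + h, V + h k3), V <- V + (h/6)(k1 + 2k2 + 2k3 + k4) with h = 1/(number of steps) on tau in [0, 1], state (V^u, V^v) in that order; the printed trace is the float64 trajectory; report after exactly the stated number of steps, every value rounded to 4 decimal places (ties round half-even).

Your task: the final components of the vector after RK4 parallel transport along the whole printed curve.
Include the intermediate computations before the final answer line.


gamma'(tau) = (0, 0); f(tau, V)^k = -Gamma^k_ij(gamma(tau)) gamma'^i(tau) V^j; h = 1/2; intermediate values shown to 6 dp
curve data and Christoffel symbols at the stage parameters:
  tau = 0.000000: gamma = (-0.250000, 0.000000), gamma' = (0.000000, 0.000000); Gamma_uuu = 0.000000, Gamma_uuv = 0.560093, Gamma_uvv = -2.240373, Gamma_vuu = 0.000000, Gamma_vuv = -0.116686, Gamma_vvv = 0.466744
  tau = 0.250000: gamma = (-0.250000, 0.000000), gamma' = (0.000000, 0.000000); Gamma_uuu = 0.000000, Gamma_uuv = 0.560093, Gamma_uvv = -2.240373, Gamma_vuu = 0.000000, Gamma_vuv = -0.116686, Gamma_vvv = 0.466744
  tau = 0.500000: gamma = (-0.250000, 0.000000), gamma' = (0.000000, 0.000000); Gamma_uuu = 0.000000, Gamma_uuv = 0.560093, Gamma_uvv = -2.240373, Gamma_vuu = 0.000000, Gamma_vuv = -0.116686, Gamma_vvv = 0.466744
  tau = 0.750000: gamma = (-0.250000, 0.000000), gamma' = (0.000000, 0.000000); Gamma_uuu = 0.000000, Gamma_uuv = 0.560093, Gamma_uvv = -2.240373, Gamma_vuu = 0.000000, Gamma_vuv = -0.116686, Gamma_vvv = 0.466744
  tau = 1.000000: gamma = (-0.250000, 0.000000), gamma' = (0.000000, 0.000000); Gamma_uuu = 0.000000, Gamma_uuv = 0.560093, Gamma_uvv = -2.240373, Gamma_vuu = 0.000000, Gamma_vuv = -0.116686, Gamma_vvv = 0.466744
step 0: V^u = -1.1250, V^v = -1.0000
step 1: k1 = (0.000000, 0.000000), k2 = (0.000000, 0.000000), k3 = (0.000000, 0.000000), k4 = (0.000000, 0.000000); V <- V + (h/6)(k1 + 2k2 + 2k3 + k4): V^u = -1.1250, V^v = -1.0000
step 2: k1 = (0.000000, 0.000000), k2 = (0.000000, 0.000000), k3 = (0.000000, 0.000000), k4 = (0.000000, 0.000000); V <- V + (h/6)(k1 + 2k2 + 2k3 + k4): V^u = -1.1250, V^v = -1.0000

Answer: V^u = -1.1250, V^v = -1.0000


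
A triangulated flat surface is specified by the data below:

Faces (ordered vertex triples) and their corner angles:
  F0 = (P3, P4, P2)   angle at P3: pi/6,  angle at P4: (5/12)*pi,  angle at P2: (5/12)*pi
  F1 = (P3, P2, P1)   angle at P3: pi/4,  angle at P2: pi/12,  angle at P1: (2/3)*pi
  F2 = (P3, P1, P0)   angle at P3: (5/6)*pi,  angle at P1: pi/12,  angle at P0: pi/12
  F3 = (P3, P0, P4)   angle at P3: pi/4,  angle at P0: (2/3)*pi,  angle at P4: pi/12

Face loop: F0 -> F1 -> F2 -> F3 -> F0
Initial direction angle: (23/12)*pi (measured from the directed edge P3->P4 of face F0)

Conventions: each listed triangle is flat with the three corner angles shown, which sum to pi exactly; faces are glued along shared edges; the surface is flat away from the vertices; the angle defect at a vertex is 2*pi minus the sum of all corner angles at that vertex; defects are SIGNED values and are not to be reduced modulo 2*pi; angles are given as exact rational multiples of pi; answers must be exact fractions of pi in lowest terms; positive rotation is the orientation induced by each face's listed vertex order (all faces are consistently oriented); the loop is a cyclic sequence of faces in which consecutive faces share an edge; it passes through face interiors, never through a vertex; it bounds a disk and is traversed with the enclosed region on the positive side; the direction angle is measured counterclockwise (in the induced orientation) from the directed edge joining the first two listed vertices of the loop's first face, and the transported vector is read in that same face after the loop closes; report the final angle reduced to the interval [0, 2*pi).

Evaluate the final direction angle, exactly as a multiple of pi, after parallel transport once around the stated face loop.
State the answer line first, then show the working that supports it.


Answer: final direction angle = (5/12)*pi

enclosed vertex P3: corner angles sum to (3/2)*pi, defect = 2*pi - (3/2)*pi = pi/2
summing the enclosed defects onto the initial angle, mod 2*pi in the induced orientation:
final angle = (23/12)*pi + pi/2 = (5/12)*pi (mod 2*pi)


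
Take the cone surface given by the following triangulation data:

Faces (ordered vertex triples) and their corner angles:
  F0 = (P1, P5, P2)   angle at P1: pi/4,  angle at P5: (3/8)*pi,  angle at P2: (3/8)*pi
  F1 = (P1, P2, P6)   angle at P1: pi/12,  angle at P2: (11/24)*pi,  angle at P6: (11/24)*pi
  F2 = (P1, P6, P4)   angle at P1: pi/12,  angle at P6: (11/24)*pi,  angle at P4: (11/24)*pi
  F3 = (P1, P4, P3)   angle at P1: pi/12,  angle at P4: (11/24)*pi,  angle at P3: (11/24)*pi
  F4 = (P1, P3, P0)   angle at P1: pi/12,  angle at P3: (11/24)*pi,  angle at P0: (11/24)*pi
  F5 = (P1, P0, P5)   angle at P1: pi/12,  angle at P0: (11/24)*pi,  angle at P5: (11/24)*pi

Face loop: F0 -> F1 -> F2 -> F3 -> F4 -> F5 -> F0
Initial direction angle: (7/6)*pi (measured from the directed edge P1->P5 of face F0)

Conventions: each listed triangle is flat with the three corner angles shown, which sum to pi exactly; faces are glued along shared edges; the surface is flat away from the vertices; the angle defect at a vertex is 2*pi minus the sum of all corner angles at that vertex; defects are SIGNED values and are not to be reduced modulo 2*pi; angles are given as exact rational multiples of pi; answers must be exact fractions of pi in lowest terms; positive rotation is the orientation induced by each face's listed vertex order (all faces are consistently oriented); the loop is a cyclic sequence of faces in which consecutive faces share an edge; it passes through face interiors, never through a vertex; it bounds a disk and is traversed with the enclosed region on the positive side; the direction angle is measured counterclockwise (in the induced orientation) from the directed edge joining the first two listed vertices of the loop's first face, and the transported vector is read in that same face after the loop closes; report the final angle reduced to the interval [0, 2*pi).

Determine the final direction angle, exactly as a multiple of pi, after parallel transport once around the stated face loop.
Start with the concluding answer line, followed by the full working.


Answer: final direction angle = pi/2

enclosed vertex P1: corner angles sum to (2/3)*pi, defect = 2*pi - (2/3)*pi = (4/3)*pi
summing the enclosed defects onto the initial angle, mod 2*pi in the induced orientation:
final angle = (7/6)*pi + (4/3)*pi = pi/2 (mod 2*pi)


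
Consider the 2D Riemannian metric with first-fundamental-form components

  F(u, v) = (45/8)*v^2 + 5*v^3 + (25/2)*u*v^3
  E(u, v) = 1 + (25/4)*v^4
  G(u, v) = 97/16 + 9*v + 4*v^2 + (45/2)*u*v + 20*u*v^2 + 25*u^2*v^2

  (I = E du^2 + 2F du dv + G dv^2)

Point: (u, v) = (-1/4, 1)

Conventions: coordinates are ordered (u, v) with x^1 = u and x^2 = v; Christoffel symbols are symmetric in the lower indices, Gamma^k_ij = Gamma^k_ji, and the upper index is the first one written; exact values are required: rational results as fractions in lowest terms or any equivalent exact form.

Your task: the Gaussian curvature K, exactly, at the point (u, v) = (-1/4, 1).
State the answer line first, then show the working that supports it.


Answer: K = -16/169

E = 29/4, F = 15/2, G = 10, EG - F^2 = 65/4 at the point
E_u = 0, E_v = 25, F_u = 25/2, F_v = 135/8, G_u = 30, G_v = 9/2
E_vv = 75, F_uv = 75/2, G_uu = 50
Compute both Brioschi determinants and normalise by (EG - F^2)^2.
M1 = [[-E_vv/2 + F_uv - G_uu/2, E_u/2, F_u - E_v/2], [F_v - G_u/2, E, F], [G_v/2, F, G]] = [[-25, 0, 0], [15/8, 29/4, 15/2], [9/4, 15/2, 10]]; det M1 = -1625/4
M2 = [[0, E_v/2, G_u/2], [E_v/2, E, F], [G_u/2, F, G]] = [[0, 25/2, 15], [25/2, 29/4, 15/2], [15, 15/2, 10]]; det M2 = -1525/4
det M1 - det M2 = -25; K = -25 / (65/4)^2 = -16/169


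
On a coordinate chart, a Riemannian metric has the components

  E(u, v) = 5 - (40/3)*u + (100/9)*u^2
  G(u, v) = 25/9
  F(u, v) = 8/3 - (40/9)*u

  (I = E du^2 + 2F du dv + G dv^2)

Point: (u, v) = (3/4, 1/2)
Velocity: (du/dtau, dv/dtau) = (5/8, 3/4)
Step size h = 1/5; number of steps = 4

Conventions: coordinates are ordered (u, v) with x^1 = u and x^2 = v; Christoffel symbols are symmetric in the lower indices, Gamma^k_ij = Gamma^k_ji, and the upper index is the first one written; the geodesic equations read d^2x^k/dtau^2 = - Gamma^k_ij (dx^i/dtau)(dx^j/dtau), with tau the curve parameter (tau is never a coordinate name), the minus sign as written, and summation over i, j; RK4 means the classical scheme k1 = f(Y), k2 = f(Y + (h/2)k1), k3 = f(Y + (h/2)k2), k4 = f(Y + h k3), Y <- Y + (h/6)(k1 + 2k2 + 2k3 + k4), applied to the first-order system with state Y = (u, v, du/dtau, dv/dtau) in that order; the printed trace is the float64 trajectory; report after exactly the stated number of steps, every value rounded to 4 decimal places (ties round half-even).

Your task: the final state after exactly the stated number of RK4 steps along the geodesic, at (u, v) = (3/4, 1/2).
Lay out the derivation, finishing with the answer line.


f(Y) = (du/dtau, dv/dtau, -Gamma^u_ij Y'^i Y'^j, -Gamma^v_ij Y'^i Y'^j) with the Gammas evaluated at the stage position; h = 0.200000; intermediate values shown to 6 dp
step 0: u = 0.7500, v = 0.5000, du/dtau = 0.6250, dv/dtau = 0.7500
step 1:
  k1: at (u, v) = (0.750000, 0.500000), (du/dtau, dv/dtau) = (0.625000, 0.750000); Gamma_uuu = 0.550459, Gamma_uuv = 0.000000, Gamma_uvv = 0.000000, Gamma_vuu = -1.467890, Gamma_vuv = 0.000000, Gamma_vvv = 0.000000; k1 = (0.625000, 0.750000, -0.215023, 0.573394)
  k2: at (u, v) = (0.812500, 0.575000), (du/dtau, dv/dtau) = (0.603498, 0.807339); Gamma_uuu = 0.719958, Gamma_uuv = 0.000000, Gamma_uvv = 0.000000, Gamma_vuu = -1.355214, Gamma_vuv = 0.000000, Gamma_vvv = 0.000000; k2 = (0.603498, 0.807339, -0.262215, 0.493582)
  k3: at (u, v) = (0.810350, 0.580734), (du/dtau, dv/dtau) = (0.598778, 0.799358); Gamma_uuu = 0.714875, Gamma_uuv = 0.000000, Gamma_uvv = 0.000000, Gamma_vuu = -1.359402, Gamma_vuv = 0.000000, Gamma_vvv = 0.000000; k3 = (0.598778, 0.799358, -0.256308, 0.487394)
  k4: at (u, v) = (0.869756, 0.659872), (du/dtau, dv/dtau) = (0.573738, 0.847479); Gamma_uuu = 0.835757, Gamma_uuv = 0.000000, Gamma_uvv = 0.000000, Gamma_vuu = -1.239280, Gamma_vuv = 0.000000, Gamma_vvv = 0.000000; k4 = (0.573738, 0.847479, -0.275111, 0.407941)
  Y <- Y + (h/6)(k1 + 2k2 + 2k3 + k4): u = 0.8701, v = 0.6604, du/dtau = 0.5741, dv/dtau = 0.8481
step 2:
  k1: at (u, v) = (0.870110, 0.660362), (du/dtau, dv/dtau) = (0.574094, 0.848110); Gamma_uuu = 0.836358, Gamma_uuv = 0.000000, Gamma_uvv = 0.000000, Gamma_vuu = -1.238546, Gamma_vuv = 0.000000, Gamma_vvv = 0.000000; k1 = (0.574094, 0.848110, -0.275650, 0.408205)
  k2: at (u, v) = (0.927519, 0.745173), (du/dtau, dv/dtau) = (0.546529, 0.888930); Gamma_uuu = 0.916730, Gamma_uuv = 0.000000, Gamma_uvv = 0.000000, Gamma_vuu = -1.119605, Gamma_vuv = 0.000000, Gamma_vvv = 0.000000; k2 = (0.546529, 0.888930, -0.273822, 0.334419)
  k3: at (u, v) = (0.924763, 0.749255), (du/dtau, dv/dtau) = (0.546712, 0.881552); Gamma_uuu = 0.913613, Gamma_uuv = 0.000000, Gamma_uvv = 0.000000, Gamma_vuu = -1.125268, Gamma_vuv = 0.000000, Gamma_vvv = 0.000000; k3 = (0.546712, 0.881552, -0.273073, 0.336336)
  k4: at (u, v) = (0.979452, 0.836673), (du/dtau, dv/dtau) = (0.519479, 0.915377); Gamma_uuu = 0.963116, Gamma_uuv = 0.000000, Gamma_uvv = 0.000000, Gamma_vuu = -1.015270, Gamma_vuv = 0.000000, Gamma_vvv = 0.000000; k4 = (0.519479, 0.915377, -0.259905, 0.273980)
  Y <- Y + (h/6)(k1 + 2k2 + 2k3 + k4): u = 0.9794, v = 0.8372, du/dtau = 0.5198, dv/dtau = 0.9156
step 3:
  k1: at (u, v) = (0.979445, 0.837177), (du/dtau, dv/dtau) = (0.519782, 0.915566); Gamma_uuu = 0.963111, Gamma_uuv = 0.000000, Gamma_uvv = 0.000000, Gamma_vuu = -1.015284, Gamma_vuv = 0.000000, Gamma_vvv = 0.000000; k1 = (0.519782, 0.915566, -0.260207, 0.274303)
  k2: at (u, v) = (1.031423, 0.928734), (du/dtau, dv/dtau) = (0.493762, 0.942996); Gamma_uuu = 0.989217, Gamma_uuv = 0.000000, Gamma_uvv = 0.000000, Gamma_vuu = -0.917166, Gamma_vuv = 0.000000, Gamma_vvv = 0.000000; k2 = (0.493762, 0.942996, -0.241172, 0.223606)
  k3: at (u, v) = (1.028821, 0.931477), (du/dtau, dv/dtau) = (0.495665, 0.937927); Gamma_uuu = 0.988323, Gamma_uuv = 0.000000, Gamma_uvv = 0.000000, Gamma_vuu = -0.921898, Gamma_vuv = 0.000000, Gamma_vvv = 0.000000; k3 = (0.495665, 0.937927, -0.242815, 0.226496)
  k4: at (u, v) = (1.078578, 1.024763), (du/dtau, dv/dtau) = (0.471219, 0.960865); Gamma_uuu = 0.999042, Gamma_uuv = 0.000000, Gamma_uvv = 0.000000, Gamma_vuu = -0.835009, Gamma_vuv = 0.000000, Gamma_vvv = 0.000000; k4 = (0.471219, 0.960865, -0.221835, 0.185412)
  Y <- Y + (h/6)(k1 + 2k2 + 2k3 + k4): u = 1.0784, v = 1.0251, du/dtau = 0.4714, dv/dtau = 0.9609
step 4:
  k1: at (u, v) = (1.078440, 1.025120), (du/dtau, dv/dtau) = (0.471449, 0.960897); Gamma_uuu = 0.999029, Gamma_uuv = 0.000000, Gamma_uvv = 0.000000, Gamma_vuu = -0.835239, Gamma_vuv = 0.000000, Gamma_vvv = 0.000000; k1 = (0.471449, 0.960897, -0.222048, 0.185643)
  k2: at (u, v) = (1.125585, 1.121210), (du/dtau, dv/dtau) = (0.449244, 0.979461); Gamma_uuu = 0.998756, Gamma_uuv = 0.000000, Gamma_uvv = 0.000000, Gamma_vuu = -0.760110, Gamma_vuv = 0.000000, Gamma_vvv = 0.000000; k2 = (0.449244, 0.979461, -0.201569, 0.153405)
  k3: at (u, v) = (1.123364, 1.123066), (du/dtau, dv/dtau) = (0.451292, 0.976237); Gamma_uuu = 0.998958, Gamma_uuv = 0.000000, Gamma_uvv = 0.000000, Gamma_vuu = -0.763489, Gamma_vuv = 0.000000, Gamma_vvv = 0.000000; k3 = (0.451292, 0.976237, -0.203452, 0.155495)
  k4: at (u, v) = (1.168698, 1.220367), (du/dtau, dv/dtau) = (0.430758, 0.991996); Gamma_uuu = 0.991770, Gamma_uuv = 0.000000, Gamma_uvv = 0.000000, Gamma_vuu = -0.697572, Gamma_vuv = 0.000000, Gamma_vvv = 0.000000; k4 = (0.430758, 0.991996, -0.184025, 0.129436)
  Y <- Y + (h/6)(k1 + 2k2 + 2k3 + k4): u = 1.1685, v = 1.2206, du/dtau = 0.4309, dv/dtau = 0.9920

Answer: u = 1.1685, v = 1.2206, du/dtau = 0.4309, dv/dtau = 0.9920


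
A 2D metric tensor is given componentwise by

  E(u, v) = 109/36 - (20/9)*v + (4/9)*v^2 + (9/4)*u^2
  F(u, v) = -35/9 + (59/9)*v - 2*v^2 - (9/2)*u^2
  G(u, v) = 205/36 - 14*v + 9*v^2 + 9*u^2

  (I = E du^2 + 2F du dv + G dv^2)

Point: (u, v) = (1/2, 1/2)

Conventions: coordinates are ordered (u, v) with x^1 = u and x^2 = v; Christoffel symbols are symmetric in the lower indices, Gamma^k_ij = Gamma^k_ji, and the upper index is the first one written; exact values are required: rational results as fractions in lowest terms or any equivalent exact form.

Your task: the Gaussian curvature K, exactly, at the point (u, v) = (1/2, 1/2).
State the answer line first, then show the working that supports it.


Answer: K = -886024/889249

E = 373/144, F = -161/72, G = 115/36, EG - F^2 = 943/288 at the point
E_u = 9/4, E_v = -16/9, F_u = -9/2, F_v = 41/9, G_u = 9, G_v = -5
E_vv = 8/9, F_uv = 0, G_uu = 18
Evaluate Brioschi's two determinant matrices M1, M2 and divide by (EG - F^2)^2.
M1 = [[-E_vv/2 + F_uv - G_uu/2, E_u/2, F_u - E_v/2], [F_v - G_u/2, E, F], [G_v/2, F, G]] = [[-85/9, 9/8, -65/18], [1/18, 373/144, -161/72], [-5/2, -161/72, 115/36]]; det M1 = -4457555/93312
M2 = [[0, E_v/2, G_u/2], [E_v/2, E, F], [G_u/2, F, G]] = [[0, -8/9, 9/2], [-8/9, 373/144, -161/72], [9/2, -161/72, 115/36]]; det M2 = -1730389/46656
det M1 - det M2 = -110753/10368; K = -110753/10368 / (943/288)^2 = -886024/889249


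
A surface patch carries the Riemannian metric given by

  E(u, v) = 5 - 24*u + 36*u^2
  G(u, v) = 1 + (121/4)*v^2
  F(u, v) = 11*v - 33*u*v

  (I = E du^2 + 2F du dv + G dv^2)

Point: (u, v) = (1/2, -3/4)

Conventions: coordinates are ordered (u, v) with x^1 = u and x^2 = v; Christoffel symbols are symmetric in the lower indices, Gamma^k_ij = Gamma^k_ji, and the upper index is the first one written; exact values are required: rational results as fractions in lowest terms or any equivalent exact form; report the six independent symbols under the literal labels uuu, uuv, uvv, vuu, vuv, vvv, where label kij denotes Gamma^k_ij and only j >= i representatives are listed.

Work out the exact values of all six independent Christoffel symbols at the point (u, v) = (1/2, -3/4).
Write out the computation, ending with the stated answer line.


E = 2, F = 33/8, G = 1153/64 at the point
E_u = 12, E_v = 0, F_u = 99/4, F_v = -11/2, G_u = 0, G_v = -363/8
EG - F^2 = 1217/64;  g^inv = (64/1217) * [[1153/64, -33/8], [-33/8, 2]]
first-kind symbols [ij,l] = (1/2)(d_i g_jl + d_j g_il - d_l g_ij): [uu,u] = E_u/2 = 6, [uu,v] = F_u - E_v/2 = 99/4, [uv,u] = E_v/2 = 0, [uv,v] = G_u/2 = 0, [vv,u] = F_v - G_u/2 = -11/2, [vv,v] = G_v/2 = -363/16
Gamma^u_ij = (G*[ij,u] - F*[ij,v])/(EG - F^2), Gamma^v_ij = (E*[ij,v] - F*[ij,u])/(EG - F^2)

Answer: Gamma_uuu = 384/1217, Gamma_uuv = 0, Gamma_uvv = -352/1217, Gamma_vuu = 1584/1217, Gamma_vuv = 0, Gamma_vvv = -1452/1217


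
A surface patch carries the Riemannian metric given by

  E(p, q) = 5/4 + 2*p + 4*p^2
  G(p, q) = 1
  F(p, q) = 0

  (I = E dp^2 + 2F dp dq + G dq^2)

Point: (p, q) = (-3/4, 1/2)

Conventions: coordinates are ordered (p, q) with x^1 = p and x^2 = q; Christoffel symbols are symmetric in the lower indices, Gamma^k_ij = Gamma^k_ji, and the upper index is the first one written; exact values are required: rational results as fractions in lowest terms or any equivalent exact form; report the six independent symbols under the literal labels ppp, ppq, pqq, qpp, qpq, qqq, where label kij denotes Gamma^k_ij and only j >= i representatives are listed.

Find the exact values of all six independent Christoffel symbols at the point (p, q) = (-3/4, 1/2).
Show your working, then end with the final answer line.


E = 2, F = 0, G = 1 at the point
E_p = -4, E_q = 0, F_p = 0, F_q = 0, G_p = 0, G_q = 0
EG - F^2 = 2;  g^inv = (1/2) * [[1, 0], [0, 2]]
first-kind symbols [ij,l] = (1/2)(d_i g_jl + d_j g_il - d_l g_ij): [pp,p] = E_p/2 = -2, [pp,q] = F_p - E_q/2 = 0, [pq,p] = E_q/2 = 0, [pq,q] = G_p/2 = 0, [qq,p] = F_q - G_p/2 = 0, [qq,q] = G_q/2 = 0
Gamma^p_ij = (G*[ij,p] - F*[ij,q])/(EG - F^2), Gamma^q_ij = (E*[ij,q] - F*[ij,p])/(EG - F^2)

Answer: Gamma_ppp = -1, Gamma_ppq = 0, Gamma_pqq = 0, Gamma_qpp = 0, Gamma_qpq = 0, Gamma_qqq = 0


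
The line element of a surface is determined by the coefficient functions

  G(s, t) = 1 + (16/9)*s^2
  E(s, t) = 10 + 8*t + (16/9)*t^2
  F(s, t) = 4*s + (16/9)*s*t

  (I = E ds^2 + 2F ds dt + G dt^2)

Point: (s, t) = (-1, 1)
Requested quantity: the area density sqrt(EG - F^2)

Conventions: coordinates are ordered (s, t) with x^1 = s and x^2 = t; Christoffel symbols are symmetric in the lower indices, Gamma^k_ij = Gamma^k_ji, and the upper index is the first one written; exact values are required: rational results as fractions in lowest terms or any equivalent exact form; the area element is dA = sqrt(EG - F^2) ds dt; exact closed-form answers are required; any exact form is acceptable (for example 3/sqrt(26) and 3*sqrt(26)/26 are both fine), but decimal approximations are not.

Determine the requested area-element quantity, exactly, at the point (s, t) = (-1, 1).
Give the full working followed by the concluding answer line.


E = 178/9, F = -52/9, G = 25/9; EG - F^2 = 194/9

Answer: sqrt(EG - F^2) = sqrt(194)/3


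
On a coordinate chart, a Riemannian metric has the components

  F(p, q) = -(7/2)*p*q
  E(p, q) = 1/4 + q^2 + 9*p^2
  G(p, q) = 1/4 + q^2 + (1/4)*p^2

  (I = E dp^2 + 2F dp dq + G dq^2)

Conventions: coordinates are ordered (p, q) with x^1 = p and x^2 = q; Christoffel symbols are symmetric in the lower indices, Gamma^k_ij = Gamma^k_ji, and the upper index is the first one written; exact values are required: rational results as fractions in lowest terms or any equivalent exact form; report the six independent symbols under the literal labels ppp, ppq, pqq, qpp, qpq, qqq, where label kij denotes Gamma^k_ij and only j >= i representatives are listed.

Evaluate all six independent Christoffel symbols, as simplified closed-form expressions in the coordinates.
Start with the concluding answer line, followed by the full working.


Answer: Gamma_ppp = (36*p^3 - 108*p*q^2 + 36*p)/(36*p^4 - 48*p^2*q^2 + 37*p^2 + 16*q^4 + 8*q^2 + 1), Gamma_ppq = (18*p^2*q + 16*q^3 + 4*q)/(36*p^4 - 48*p^2*q^2 + 37*p^2 + 16*q^4 + 8*q^2 + 1), Gamma_pqq = (-15*p^3 - 4*p*q^2 - 15*p)/(36*p^4 - 48*p^2*q^2 + 37*p^2 + 16*q^4 + 8*q^2 + 1), Gamma_qpp = (-144*p^2*q - 72*q^3 - 18*q)/(36*p^4 - 48*p^2*q^2 + 37*p^2 + 16*q^4 + 8*q^2 + 1), Gamma_qpq = (36*p^3 + 60*p*q^2 + p)/(36*p^4 - 48*p^2*q^2 + 37*p^2 + 16*q^4 + 8*q^2 + 1), Gamma_qqq = (-66*p^2*q + 16*q^3 + 4*q)/(36*p^4 - 48*p^2*q^2 + 37*p^2 + 16*q^4 + 8*q^2 + 1)

E = 1/4 + q^2 + 9*p^2; F = -(7/2)*p*q; G = 1/4 + q^2 + (1/4)*p^2
Gamma^k_ij = (1/2) g^{kl} (d_i g_jl + d_j g_il - d_l g_ij), with g^inv = (1/(EG-F^2)) [[G, -F], [-F, E]]
first partials: E_p = 18*p, E_q = 2*q, F_p = -(7/2)*q, F_q = -(7/2)*p, G_p = (1/2)*p, G_q = 2*q
D = EG - F^2 = 1/16 + (1/2)*q^2 + (37/16)*p^2 + q^4 - 3*p^2*q^2 + (9/4)*p^4
expanded: Gamma^p_pp = (G E_p - 2F F_p + F E_q)/(2D), Gamma^p_pq = (G E_q - F G_p)/(2D), Gamma^p_qq = (2G F_q - G G_p - F G_q)/(2D), Gamma^q_pp = (2E F_p - E E_q - F E_p)/(2D), Gamma^q_pq = (E G_p - F E_q)/(2D), Gamma^q_qq = (E G_q - 2F F_q + F G_p)/(2D); substitute and cancel common factors
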